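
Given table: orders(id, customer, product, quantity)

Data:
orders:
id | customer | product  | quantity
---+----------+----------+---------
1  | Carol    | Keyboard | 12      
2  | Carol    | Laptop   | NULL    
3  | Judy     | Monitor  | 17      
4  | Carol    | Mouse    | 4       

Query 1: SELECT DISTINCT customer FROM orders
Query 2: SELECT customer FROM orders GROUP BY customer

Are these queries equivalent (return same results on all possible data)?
Yes, equivalent

Both queries return: [('Carol',), ('Judy',)]

Reason: Both get unique customers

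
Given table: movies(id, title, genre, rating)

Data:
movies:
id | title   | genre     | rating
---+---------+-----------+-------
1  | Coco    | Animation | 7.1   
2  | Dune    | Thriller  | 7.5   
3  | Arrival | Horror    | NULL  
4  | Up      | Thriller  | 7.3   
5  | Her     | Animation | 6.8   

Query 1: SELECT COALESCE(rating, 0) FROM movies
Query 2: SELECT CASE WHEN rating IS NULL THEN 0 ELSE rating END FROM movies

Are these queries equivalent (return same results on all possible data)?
Yes, equivalent

Both queries return: [(0,), (6.8,), (7.1,), (7.3,), (7.5,)]

Reason: COALESCE vs CASE for NULL handling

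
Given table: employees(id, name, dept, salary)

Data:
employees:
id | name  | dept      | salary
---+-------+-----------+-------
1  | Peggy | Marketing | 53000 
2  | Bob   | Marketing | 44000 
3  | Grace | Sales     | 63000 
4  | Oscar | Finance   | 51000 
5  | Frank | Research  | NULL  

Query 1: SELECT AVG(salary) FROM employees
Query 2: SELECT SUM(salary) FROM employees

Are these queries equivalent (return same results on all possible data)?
No, not equivalent

Query 1 returns: [(52750.0,)]
Query 2 returns: [(211000,)]

Reason: AVG vs SUM give different aggregate values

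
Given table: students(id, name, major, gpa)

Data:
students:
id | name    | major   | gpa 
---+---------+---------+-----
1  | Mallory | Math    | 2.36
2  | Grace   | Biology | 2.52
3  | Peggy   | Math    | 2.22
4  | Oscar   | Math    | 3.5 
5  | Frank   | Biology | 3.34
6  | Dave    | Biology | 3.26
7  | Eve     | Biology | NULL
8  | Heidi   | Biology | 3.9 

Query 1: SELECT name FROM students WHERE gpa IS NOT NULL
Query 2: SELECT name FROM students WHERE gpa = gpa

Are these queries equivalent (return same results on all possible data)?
Yes, equivalent

Both queries return: [('Dave',), ('Frank',), ('Grace',), ('Heidi',), ('Mallory',), ('Oscar',), ('Peggy',)]

Reason: IS NOT NULL vs self-equality (both exclude NULLs)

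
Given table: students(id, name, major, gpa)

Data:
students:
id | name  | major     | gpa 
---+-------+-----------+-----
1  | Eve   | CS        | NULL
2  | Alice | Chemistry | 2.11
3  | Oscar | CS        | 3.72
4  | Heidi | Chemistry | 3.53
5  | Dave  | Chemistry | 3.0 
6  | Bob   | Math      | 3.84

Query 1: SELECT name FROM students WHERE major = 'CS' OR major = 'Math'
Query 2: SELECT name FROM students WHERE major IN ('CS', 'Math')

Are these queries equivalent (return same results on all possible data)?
Yes, equivalent

Both queries return: [('Bob',), ('Eve',), ('Oscar',)]

Reason: OR vs IN are equivalent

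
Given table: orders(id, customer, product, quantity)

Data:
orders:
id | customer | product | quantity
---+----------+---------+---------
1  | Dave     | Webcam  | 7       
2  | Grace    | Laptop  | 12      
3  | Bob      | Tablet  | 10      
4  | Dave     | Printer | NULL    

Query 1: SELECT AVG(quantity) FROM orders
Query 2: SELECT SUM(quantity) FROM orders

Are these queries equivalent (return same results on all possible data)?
No, not equivalent

Query 1 returns: [(9.666666666666666,)]
Query 2 returns: [(29,)]

Reason: AVG vs SUM give different aggregate values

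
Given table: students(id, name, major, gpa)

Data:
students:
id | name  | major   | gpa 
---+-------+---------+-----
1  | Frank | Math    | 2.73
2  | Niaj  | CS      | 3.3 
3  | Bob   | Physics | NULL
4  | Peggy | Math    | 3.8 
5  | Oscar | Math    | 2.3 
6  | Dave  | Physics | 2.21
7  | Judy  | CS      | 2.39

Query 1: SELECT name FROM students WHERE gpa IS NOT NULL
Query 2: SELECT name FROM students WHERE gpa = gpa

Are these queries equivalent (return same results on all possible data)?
Yes, equivalent

Both queries return: [('Dave',), ('Frank',), ('Judy',), ('Niaj',), ('Oscar',), ('Peggy',)]

Reason: IS NOT NULL vs self-equality (both exclude NULLs)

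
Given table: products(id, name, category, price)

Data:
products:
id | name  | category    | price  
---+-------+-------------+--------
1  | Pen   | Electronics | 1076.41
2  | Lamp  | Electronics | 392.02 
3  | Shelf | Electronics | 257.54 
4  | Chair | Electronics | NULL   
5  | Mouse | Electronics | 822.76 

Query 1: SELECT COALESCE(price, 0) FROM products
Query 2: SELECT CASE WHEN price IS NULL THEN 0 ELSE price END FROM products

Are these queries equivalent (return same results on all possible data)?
Yes, equivalent

Both queries return: [(0,), (257.54,), (392.02,), (822.76,), (1076.41,)]

Reason: COALESCE vs CASE for NULL handling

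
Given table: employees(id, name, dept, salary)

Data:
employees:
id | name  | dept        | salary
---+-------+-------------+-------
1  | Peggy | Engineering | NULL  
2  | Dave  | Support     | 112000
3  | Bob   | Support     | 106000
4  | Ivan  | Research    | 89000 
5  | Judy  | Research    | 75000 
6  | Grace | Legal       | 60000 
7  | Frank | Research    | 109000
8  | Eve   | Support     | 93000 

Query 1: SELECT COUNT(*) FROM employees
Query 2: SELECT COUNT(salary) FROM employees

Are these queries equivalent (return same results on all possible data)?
No, not equivalent

Query 1 returns: [(8,)]
Query 2 returns: [(7,)]

Reason: COUNT(*) includes NULLs, COUNT(column) excludes them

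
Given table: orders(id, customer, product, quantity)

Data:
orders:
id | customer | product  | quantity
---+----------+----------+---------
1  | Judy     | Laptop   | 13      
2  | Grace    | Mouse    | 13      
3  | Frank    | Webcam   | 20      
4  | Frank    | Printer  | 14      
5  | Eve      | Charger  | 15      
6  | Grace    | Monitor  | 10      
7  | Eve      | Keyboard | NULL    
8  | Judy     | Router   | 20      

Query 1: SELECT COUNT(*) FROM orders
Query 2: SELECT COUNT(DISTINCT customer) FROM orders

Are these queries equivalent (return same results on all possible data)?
No, not equivalent

Query 1 returns: [(8,)]
Query 2 returns: [(4,)]

Reason: COUNT(*) counts rows, COUNT(DISTINCT customer) counts unique customers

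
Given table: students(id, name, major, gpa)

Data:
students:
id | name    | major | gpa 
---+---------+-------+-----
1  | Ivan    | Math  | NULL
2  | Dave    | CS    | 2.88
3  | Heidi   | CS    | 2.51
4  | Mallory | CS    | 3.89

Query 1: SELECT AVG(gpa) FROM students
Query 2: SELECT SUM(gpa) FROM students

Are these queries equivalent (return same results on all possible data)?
No, not equivalent

Query 1 returns: [(3.0933333333333333,)]
Query 2 returns: [(9.28,)]

Reason: AVG vs SUM give different aggregate values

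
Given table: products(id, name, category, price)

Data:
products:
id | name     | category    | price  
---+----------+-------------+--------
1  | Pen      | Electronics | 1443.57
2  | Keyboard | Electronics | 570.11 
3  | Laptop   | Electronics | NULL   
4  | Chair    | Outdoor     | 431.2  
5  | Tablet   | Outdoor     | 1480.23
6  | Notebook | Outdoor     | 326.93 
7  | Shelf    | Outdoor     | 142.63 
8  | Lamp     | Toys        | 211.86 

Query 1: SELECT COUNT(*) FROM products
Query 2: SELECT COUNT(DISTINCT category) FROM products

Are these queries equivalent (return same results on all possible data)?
No, not equivalent

Query 1 returns: [(8,)]
Query 2 returns: [(3,)]

Reason: COUNT(*) counts rows, COUNT(DISTINCT category) counts unique categorys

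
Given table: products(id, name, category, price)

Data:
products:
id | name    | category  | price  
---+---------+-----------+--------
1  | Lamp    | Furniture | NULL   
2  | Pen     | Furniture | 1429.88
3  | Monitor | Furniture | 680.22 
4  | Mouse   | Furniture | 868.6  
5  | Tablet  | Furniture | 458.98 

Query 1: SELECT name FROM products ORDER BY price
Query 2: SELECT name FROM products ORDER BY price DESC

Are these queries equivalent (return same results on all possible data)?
No, not equivalent

Query 1 returns: [('Lamp',), ('Tablet',), ('Monitor',), ('Mouse',), ('Pen',)]
Query 2 returns: [('Pen',), ('Mouse',), ('Monitor',), ('Tablet',), ('Lamp',)]

Reason: ASC vs DESC gives opposite ordering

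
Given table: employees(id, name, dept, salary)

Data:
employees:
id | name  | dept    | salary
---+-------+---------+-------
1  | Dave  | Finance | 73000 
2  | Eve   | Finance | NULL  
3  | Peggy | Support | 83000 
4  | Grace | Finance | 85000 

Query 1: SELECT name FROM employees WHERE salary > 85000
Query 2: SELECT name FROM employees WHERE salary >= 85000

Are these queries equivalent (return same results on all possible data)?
No, not equivalent

Query 1 returns: []
Query 2 returns: [('Grace',)]

Reason: > vs >= gives different results when salary = 85000 exists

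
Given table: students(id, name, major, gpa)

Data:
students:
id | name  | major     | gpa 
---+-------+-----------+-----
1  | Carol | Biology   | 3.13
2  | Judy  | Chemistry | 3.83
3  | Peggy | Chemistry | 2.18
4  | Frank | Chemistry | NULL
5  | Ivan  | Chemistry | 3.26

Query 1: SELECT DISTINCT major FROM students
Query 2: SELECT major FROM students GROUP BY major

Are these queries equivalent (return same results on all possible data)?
Yes, equivalent

Both queries return: [('Biology',), ('Chemistry',)]

Reason: Both get unique majors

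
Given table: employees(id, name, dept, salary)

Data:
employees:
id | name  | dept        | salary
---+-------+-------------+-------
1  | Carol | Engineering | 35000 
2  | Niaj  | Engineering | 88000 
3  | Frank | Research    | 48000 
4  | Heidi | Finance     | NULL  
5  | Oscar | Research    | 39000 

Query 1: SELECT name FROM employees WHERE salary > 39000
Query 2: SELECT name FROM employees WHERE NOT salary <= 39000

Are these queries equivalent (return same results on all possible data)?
Yes, equivalent

Both queries return: [('Frank',), ('Niaj',)]

Reason: Both filter salary > 39000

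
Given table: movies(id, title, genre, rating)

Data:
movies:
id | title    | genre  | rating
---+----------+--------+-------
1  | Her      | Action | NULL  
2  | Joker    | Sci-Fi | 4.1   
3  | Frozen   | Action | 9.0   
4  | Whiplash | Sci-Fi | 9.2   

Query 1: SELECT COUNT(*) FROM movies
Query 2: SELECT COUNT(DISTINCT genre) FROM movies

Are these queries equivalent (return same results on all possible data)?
No, not equivalent

Query 1 returns: [(4,)]
Query 2 returns: [(2,)]

Reason: COUNT(*) counts rows, COUNT(DISTINCT genre) counts unique genres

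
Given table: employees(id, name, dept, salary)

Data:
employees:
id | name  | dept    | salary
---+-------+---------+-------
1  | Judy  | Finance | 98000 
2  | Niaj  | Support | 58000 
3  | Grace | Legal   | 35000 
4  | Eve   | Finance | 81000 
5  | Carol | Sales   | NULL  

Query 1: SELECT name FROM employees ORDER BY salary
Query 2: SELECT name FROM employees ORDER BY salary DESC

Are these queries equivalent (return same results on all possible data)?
No, not equivalent

Query 1 returns: [('Carol',), ('Grace',), ('Niaj',), ('Eve',), ('Judy',)]
Query 2 returns: [('Judy',), ('Eve',), ('Niaj',), ('Grace',), ('Carol',)]

Reason: ASC vs DESC gives opposite ordering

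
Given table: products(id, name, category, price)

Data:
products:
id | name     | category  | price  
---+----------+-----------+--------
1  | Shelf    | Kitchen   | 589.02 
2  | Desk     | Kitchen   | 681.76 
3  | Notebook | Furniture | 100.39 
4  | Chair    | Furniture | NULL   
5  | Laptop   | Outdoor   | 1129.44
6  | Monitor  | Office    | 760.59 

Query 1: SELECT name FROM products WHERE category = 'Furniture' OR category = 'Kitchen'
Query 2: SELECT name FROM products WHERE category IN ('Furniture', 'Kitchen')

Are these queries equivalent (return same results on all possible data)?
Yes, equivalent

Both queries return: [('Chair',), ('Desk',), ('Notebook',), ('Shelf',)]

Reason: OR vs IN are equivalent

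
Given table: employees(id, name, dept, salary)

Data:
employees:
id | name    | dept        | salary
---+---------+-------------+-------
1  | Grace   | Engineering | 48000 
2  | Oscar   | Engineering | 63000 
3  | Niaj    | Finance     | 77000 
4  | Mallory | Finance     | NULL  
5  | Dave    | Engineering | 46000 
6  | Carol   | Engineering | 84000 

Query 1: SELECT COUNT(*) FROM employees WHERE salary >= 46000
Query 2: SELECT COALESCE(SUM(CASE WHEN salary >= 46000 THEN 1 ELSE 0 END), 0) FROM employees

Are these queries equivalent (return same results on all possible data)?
Yes, equivalent

Both queries return: [(5,)]

Reason: COUNT with WHERE vs conditional SUM (COALESCE handles empty-table NULL)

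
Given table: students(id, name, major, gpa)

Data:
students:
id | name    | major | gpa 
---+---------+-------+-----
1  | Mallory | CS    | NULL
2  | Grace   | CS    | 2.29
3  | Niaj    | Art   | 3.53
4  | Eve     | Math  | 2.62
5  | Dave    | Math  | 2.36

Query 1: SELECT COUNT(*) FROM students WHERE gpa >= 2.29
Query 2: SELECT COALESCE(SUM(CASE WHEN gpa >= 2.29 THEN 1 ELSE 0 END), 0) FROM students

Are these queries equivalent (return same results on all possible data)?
Yes, equivalent

Both queries return: [(4,)]

Reason: COUNT with WHERE vs conditional SUM (COALESCE handles empty-table NULL)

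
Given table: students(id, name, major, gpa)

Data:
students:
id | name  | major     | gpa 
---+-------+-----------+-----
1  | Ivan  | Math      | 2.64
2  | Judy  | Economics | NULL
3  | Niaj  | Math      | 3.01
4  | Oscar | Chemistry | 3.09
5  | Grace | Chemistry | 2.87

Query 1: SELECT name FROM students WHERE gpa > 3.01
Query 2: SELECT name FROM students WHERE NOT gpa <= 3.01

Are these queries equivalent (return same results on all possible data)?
Yes, equivalent

Both queries return: [('Oscar',)]

Reason: Both filter gpa > 3.01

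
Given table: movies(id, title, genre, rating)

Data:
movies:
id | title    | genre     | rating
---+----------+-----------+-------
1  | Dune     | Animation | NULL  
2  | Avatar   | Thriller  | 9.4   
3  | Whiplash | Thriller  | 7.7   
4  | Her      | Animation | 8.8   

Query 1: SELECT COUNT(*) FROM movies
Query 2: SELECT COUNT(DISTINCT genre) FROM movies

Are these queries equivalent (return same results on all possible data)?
No, not equivalent

Query 1 returns: [(4,)]
Query 2 returns: [(2,)]

Reason: COUNT(*) counts rows, COUNT(DISTINCT genre) counts unique genres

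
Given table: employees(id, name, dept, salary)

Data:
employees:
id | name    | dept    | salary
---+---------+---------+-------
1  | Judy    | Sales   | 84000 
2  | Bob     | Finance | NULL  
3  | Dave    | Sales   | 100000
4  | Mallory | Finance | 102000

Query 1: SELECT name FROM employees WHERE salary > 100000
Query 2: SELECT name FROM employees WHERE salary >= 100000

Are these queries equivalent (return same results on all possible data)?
No, not equivalent

Query 1 returns: [('Mallory',)]
Query 2 returns: [('Dave',), ('Mallory',)]

Reason: > vs >= gives different results when salary = 100000 exists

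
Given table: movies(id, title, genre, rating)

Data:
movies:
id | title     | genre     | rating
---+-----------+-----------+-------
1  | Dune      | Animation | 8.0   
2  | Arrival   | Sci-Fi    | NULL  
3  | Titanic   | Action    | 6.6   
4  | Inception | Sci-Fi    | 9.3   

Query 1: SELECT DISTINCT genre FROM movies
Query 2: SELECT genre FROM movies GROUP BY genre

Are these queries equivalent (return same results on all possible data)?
Yes, equivalent

Both queries return: [('Action',), ('Animation',), ('Sci-Fi',)]

Reason: Both get unique genres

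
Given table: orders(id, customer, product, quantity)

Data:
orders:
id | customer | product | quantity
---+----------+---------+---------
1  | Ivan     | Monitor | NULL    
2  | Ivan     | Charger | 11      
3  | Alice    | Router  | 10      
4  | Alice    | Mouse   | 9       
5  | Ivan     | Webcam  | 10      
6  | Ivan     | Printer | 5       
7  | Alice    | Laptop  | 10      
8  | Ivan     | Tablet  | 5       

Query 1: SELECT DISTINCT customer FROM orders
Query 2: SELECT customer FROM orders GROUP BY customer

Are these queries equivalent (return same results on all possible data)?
Yes, equivalent

Both queries return: [('Alice',), ('Ivan',)]

Reason: Both get unique customers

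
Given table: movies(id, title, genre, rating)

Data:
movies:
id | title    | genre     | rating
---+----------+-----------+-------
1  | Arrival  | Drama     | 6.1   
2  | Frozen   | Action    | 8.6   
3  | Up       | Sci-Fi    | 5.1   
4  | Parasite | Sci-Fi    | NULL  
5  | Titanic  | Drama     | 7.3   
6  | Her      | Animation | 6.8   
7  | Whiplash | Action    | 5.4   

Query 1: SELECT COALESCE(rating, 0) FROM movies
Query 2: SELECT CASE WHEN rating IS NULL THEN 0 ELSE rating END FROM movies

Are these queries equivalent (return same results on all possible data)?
Yes, equivalent

Both queries return: [(0,), (5.1,), (5.4,), (6.1,), (6.8,), (7.3,), (8.6,)]

Reason: COALESCE vs CASE for NULL handling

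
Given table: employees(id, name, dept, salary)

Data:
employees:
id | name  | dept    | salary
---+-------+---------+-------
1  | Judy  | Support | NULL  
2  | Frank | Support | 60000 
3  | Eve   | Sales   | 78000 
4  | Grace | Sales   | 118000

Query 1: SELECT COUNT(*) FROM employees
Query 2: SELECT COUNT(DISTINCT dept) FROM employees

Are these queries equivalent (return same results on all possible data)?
No, not equivalent

Query 1 returns: [(4,)]
Query 2 returns: [(2,)]

Reason: COUNT(*) counts rows, COUNT(DISTINCT dept) counts unique depts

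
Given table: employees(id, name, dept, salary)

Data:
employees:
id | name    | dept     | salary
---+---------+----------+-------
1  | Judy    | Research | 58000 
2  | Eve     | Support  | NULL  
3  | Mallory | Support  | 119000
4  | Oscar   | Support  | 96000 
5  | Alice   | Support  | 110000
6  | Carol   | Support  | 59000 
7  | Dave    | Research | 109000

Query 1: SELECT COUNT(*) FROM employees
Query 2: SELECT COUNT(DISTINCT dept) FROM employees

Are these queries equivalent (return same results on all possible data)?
No, not equivalent

Query 1 returns: [(7,)]
Query 2 returns: [(2,)]

Reason: COUNT(*) counts rows, COUNT(DISTINCT dept) counts unique depts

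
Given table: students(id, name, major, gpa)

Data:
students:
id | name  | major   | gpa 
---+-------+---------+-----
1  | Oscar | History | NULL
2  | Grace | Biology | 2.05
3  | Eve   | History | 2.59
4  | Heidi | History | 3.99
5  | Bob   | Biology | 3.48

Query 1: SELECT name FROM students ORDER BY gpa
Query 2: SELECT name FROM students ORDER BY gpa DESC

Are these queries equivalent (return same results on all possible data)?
No, not equivalent

Query 1 returns: [('Oscar',), ('Grace',), ('Eve',), ('Bob',), ('Heidi',)]
Query 2 returns: [('Heidi',), ('Bob',), ('Eve',), ('Grace',), ('Oscar',)]

Reason: ASC vs DESC gives opposite ordering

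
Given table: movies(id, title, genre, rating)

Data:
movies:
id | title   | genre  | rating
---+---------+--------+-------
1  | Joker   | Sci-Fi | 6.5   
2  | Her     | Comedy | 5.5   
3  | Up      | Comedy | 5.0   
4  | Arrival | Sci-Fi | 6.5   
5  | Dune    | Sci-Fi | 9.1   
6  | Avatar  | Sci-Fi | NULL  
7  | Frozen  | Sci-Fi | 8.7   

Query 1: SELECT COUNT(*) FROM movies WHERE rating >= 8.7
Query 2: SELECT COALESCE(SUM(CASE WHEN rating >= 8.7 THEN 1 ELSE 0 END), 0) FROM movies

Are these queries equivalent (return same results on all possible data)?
Yes, equivalent

Both queries return: [(2,)]

Reason: COUNT with WHERE vs conditional SUM (COALESCE handles empty-table NULL)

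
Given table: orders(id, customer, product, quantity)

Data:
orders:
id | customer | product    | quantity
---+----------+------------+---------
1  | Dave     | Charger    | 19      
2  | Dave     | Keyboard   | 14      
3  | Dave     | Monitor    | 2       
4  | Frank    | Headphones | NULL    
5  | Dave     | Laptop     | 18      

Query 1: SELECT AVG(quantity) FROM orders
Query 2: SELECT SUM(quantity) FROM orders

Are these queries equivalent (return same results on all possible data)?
No, not equivalent

Query 1 returns: [(13.25,)]
Query 2 returns: [(53,)]

Reason: AVG vs SUM give different aggregate values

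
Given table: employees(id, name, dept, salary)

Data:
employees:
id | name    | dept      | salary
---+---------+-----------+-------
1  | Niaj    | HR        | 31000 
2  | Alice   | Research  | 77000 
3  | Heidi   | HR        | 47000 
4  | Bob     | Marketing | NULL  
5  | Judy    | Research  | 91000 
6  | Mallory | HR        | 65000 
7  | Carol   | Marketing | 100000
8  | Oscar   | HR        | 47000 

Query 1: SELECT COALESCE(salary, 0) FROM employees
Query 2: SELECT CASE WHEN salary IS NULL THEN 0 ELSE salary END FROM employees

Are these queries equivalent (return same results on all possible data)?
Yes, equivalent

Both queries return: [(0,), (31000,), (47000,), (47000,), (65000,), (77000,), (91000,), (100000,)]

Reason: COALESCE vs CASE for NULL handling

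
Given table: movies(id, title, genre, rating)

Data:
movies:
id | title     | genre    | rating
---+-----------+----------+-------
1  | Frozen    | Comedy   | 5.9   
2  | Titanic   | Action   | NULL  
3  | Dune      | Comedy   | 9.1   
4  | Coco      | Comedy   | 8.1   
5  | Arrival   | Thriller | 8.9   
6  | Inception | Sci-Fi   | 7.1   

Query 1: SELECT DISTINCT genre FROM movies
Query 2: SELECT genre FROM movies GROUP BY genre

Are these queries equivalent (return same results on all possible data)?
Yes, equivalent

Both queries return: [('Action',), ('Comedy',), ('Sci-Fi',), ('Thriller',)]

Reason: Both get unique genres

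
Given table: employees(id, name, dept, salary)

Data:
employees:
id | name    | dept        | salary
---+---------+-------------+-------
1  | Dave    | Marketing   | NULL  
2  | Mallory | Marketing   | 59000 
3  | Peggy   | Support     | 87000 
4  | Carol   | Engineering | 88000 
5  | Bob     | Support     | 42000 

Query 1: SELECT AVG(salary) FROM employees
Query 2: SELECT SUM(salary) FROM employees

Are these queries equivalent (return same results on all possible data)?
No, not equivalent

Query 1 returns: [(69000.0,)]
Query 2 returns: [(276000,)]

Reason: AVG vs SUM give different aggregate values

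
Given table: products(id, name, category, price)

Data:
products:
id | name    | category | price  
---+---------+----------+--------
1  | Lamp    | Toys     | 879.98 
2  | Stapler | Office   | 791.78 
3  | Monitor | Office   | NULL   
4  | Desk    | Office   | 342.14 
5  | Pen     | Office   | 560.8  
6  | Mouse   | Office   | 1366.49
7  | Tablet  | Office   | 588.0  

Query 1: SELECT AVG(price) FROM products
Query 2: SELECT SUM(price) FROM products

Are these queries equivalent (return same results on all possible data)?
No, not equivalent

Query 1 returns: [(754.8649999999999,)]
Query 2 returns: [(4529.19,)]

Reason: AVG vs SUM give different aggregate values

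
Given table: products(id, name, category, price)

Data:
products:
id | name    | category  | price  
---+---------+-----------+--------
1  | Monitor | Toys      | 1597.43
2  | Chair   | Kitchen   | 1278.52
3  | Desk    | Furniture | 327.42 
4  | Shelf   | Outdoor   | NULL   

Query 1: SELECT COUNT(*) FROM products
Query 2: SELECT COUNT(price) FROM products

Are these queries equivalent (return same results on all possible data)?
No, not equivalent

Query 1 returns: [(4,)]
Query 2 returns: [(3,)]

Reason: COUNT(*) includes NULLs, COUNT(column) excludes them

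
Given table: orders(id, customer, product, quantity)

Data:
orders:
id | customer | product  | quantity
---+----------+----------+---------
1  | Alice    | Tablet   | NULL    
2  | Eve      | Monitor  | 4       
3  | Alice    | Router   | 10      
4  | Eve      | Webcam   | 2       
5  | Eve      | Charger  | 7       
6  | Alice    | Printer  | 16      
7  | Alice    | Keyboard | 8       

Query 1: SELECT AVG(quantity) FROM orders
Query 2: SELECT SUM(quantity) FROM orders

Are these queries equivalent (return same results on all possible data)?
No, not equivalent

Query 1 returns: [(7.833333333333333,)]
Query 2 returns: [(47,)]

Reason: AVG vs SUM give different aggregate values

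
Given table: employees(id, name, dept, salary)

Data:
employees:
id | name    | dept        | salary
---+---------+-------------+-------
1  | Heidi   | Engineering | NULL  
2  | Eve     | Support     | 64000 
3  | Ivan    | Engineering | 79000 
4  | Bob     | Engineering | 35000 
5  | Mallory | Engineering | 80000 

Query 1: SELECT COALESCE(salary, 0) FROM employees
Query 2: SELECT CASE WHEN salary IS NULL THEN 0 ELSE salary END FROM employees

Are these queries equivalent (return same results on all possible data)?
Yes, equivalent

Both queries return: [(0,), (35000,), (64000,), (79000,), (80000,)]

Reason: COALESCE vs CASE for NULL handling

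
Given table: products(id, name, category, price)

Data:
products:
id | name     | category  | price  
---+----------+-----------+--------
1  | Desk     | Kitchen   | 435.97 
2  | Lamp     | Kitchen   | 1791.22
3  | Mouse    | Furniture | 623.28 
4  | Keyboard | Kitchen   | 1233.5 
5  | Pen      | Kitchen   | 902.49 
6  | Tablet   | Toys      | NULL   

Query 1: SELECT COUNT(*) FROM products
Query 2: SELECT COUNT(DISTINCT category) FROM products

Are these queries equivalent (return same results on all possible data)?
No, not equivalent

Query 1 returns: [(6,)]
Query 2 returns: [(3,)]

Reason: COUNT(*) counts rows, COUNT(DISTINCT category) counts unique categorys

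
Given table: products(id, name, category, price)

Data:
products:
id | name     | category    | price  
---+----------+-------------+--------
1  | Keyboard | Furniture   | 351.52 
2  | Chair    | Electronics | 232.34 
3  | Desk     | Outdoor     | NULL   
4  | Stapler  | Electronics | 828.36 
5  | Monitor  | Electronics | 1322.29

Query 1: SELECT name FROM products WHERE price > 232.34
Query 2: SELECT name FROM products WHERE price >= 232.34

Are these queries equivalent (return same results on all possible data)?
No, not equivalent

Query 1 returns: [('Keyboard',), ('Stapler',), ('Monitor',)]
Query 2 returns: [('Keyboard',), ('Chair',), ('Stapler',), ('Monitor',)]

Reason: > vs >= gives different results when price = 232.34 exists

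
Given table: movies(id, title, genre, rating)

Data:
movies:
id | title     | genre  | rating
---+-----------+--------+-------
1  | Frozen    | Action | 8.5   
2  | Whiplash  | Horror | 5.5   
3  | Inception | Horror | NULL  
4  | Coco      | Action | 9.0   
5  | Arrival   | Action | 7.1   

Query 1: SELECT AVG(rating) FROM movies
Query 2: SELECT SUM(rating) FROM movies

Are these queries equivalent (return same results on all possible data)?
No, not equivalent

Query 1 returns: [(7.525,)]
Query 2 returns: [(30.1,)]

Reason: AVG vs SUM give different aggregate values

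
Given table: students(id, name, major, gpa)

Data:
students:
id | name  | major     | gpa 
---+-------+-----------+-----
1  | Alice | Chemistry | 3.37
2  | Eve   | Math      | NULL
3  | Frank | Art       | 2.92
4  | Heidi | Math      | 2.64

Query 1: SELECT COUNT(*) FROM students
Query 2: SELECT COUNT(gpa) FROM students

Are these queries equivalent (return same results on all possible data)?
No, not equivalent

Query 1 returns: [(4,)]
Query 2 returns: [(3,)]

Reason: COUNT(*) includes NULLs, COUNT(column) excludes them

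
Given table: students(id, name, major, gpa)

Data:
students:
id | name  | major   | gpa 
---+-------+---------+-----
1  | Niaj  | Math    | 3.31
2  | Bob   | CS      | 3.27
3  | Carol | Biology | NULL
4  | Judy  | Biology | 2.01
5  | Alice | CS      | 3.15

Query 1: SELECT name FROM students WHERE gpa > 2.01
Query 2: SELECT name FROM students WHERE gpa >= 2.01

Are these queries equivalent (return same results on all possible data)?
No, not equivalent

Query 1 returns: [('Niaj',), ('Bob',), ('Alice',)]
Query 2 returns: [('Niaj',), ('Bob',), ('Judy',), ('Alice',)]

Reason: > vs >= gives different results when gpa = 2.01 exists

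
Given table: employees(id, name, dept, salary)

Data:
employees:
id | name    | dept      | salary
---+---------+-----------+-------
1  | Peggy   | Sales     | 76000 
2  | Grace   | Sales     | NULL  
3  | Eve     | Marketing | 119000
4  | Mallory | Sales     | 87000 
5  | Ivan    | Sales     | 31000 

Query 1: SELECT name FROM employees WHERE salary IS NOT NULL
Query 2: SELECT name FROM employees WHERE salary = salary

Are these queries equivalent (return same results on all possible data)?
Yes, equivalent

Both queries return: [('Eve',), ('Ivan',), ('Mallory',), ('Peggy',)]

Reason: IS NOT NULL vs self-equality (both exclude NULLs)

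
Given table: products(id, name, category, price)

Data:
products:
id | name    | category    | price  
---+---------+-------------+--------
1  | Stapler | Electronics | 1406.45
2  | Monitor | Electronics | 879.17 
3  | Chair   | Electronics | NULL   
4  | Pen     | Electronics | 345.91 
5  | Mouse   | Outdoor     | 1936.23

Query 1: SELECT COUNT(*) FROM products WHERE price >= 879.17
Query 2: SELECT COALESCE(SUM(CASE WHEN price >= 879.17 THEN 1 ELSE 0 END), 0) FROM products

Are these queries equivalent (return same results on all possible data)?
Yes, equivalent

Both queries return: [(3,)]

Reason: COUNT with WHERE vs conditional SUM (COALESCE handles empty-table NULL)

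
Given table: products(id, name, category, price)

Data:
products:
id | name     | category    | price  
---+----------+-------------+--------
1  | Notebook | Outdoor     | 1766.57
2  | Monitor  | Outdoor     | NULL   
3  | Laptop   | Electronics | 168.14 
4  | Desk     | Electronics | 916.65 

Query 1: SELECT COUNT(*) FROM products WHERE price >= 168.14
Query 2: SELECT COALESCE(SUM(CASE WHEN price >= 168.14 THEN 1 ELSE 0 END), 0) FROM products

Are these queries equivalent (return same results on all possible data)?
Yes, equivalent

Both queries return: [(3,)]

Reason: COUNT with WHERE vs conditional SUM (COALESCE handles empty-table NULL)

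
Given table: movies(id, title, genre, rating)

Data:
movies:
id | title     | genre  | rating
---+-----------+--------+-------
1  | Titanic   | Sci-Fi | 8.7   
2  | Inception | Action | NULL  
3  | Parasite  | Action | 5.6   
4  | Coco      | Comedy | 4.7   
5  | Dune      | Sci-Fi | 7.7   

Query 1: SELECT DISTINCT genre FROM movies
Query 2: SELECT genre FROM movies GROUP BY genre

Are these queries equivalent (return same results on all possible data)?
Yes, equivalent

Both queries return: [('Action',), ('Comedy',), ('Sci-Fi',)]

Reason: Both get unique genres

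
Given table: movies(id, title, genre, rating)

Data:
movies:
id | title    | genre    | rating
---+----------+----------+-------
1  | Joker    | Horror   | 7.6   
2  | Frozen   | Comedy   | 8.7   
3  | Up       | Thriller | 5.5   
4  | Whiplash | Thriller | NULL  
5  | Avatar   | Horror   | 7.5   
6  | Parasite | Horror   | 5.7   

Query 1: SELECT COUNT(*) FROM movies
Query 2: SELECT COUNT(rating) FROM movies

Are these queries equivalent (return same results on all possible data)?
No, not equivalent

Query 1 returns: [(6,)]
Query 2 returns: [(5,)]

Reason: COUNT(*) includes NULLs, COUNT(column) excludes them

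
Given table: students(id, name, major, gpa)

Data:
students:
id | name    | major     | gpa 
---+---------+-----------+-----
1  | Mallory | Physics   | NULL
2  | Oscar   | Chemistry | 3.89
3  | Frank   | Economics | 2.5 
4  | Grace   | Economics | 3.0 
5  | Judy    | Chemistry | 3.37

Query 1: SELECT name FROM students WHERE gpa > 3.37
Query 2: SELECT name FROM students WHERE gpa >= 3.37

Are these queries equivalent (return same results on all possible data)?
No, not equivalent

Query 1 returns: [('Oscar',)]
Query 2 returns: [('Oscar',), ('Judy',)]

Reason: > vs >= gives different results when gpa = 3.37 exists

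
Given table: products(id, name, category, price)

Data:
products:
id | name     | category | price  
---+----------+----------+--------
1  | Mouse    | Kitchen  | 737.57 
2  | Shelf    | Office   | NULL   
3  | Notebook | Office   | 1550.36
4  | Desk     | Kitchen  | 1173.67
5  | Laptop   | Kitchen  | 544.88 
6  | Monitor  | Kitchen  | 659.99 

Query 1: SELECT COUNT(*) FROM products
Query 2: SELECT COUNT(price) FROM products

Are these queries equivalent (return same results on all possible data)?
No, not equivalent

Query 1 returns: [(6,)]
Query 2 returns: [(5,)]

Reason: COUNT(*) includes NULLs, COUNT(column) excludes them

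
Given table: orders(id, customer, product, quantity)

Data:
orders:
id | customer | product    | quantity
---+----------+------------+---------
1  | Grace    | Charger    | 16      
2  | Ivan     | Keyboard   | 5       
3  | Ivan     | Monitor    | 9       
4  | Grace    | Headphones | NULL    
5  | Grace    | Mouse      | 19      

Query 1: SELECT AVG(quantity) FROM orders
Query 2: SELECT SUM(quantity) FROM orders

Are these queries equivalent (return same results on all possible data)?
No, not equivalent

Query 1 returns: [(12.25,)]
Query 2 returns: [(49,)]

Reason: AVG vs SUM give different aggregate values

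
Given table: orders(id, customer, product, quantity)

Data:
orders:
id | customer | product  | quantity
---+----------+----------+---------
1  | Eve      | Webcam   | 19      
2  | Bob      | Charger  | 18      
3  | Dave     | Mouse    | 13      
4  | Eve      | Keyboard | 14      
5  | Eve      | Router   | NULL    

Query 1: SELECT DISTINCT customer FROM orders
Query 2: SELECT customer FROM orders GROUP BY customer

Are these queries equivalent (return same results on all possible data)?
Yes, equivalent

Both queries return: [('Bob',), ('Dave',), ('Eve',)]

Reason: Both get unique customers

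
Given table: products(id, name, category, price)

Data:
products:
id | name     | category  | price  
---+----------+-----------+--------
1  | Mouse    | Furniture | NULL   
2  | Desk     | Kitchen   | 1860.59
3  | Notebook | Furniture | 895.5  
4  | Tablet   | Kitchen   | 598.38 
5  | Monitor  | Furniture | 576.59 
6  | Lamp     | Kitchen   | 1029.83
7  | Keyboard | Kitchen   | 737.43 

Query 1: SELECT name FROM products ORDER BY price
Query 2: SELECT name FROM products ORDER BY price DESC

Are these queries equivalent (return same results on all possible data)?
No, not equivalent

Query 1 returns: [('Mouse',), ('Monitor',), ('Tablet',), ('Keyboard',), ('Notebook',), ('Lamp',), ('Desk',)]
Query 2 returns: [('Desk',), ('Lamp',), ('Notebook',), ('Keyboard',), ('Tablet',), ('Monitor',), ('Mouse',)]

Reason: ASC vs DESC gives opposite ordering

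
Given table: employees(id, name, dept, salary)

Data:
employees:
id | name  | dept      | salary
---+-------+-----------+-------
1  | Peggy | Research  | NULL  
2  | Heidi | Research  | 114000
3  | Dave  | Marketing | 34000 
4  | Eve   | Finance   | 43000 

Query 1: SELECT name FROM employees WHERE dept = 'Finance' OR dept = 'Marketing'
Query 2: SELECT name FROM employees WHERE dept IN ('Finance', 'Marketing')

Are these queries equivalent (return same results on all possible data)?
Yes, equivalent

Both queries return: [('Dave',), ('Eve',)]

Reason: OR vs IN are equivalent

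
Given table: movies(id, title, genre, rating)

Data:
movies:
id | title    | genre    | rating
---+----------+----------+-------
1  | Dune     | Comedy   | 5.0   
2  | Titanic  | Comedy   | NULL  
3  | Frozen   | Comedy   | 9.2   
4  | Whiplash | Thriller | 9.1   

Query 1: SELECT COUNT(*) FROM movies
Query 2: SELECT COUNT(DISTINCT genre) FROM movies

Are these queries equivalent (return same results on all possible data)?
No, not equivalent

Query 1 returns: [(4,)]
Query 2 returns: [(2,)]

Reason: COUNT(*) counts rows, COUNT(DISTINCT genre) counts unique genres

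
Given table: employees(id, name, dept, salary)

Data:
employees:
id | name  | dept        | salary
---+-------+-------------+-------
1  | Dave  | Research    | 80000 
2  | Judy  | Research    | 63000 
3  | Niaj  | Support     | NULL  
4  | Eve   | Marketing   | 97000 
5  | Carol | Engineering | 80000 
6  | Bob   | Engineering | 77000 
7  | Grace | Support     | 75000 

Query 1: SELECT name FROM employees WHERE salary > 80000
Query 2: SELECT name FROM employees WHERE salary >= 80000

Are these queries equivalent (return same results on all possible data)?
No, not equivalent

Query 1 returns: [('Eve',)]
Query 2 returns: [('Dave',), ('Eve',), ('Carol',)]

Reason: > vs >= gives different results when salary = 80000 exists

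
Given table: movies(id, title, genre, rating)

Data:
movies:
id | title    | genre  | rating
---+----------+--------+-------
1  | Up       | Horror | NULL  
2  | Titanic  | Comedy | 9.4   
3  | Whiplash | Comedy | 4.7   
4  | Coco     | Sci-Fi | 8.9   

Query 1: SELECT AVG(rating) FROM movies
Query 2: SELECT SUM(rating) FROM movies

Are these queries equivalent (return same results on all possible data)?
No, not equivalent

Query 1 returns: [(7.666666666666667,)]
Query 2 returns: [(23.0,)]

Reason: AVG vs SUM give different aggregate values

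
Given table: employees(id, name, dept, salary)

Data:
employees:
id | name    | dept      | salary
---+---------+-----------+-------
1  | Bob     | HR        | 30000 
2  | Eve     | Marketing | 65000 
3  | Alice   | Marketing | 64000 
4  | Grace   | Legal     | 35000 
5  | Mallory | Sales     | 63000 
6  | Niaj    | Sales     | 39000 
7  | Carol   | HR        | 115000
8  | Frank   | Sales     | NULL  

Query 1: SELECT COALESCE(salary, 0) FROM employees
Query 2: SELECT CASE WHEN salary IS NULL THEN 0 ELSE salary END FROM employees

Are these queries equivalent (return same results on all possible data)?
Yes, equivalent

Both queries return: [(0,), (30000,), (35000,), (39000,), (63000,), (64000,), (65000,), (115000,)]

Reason: COALESCE vs CASE for NULL handling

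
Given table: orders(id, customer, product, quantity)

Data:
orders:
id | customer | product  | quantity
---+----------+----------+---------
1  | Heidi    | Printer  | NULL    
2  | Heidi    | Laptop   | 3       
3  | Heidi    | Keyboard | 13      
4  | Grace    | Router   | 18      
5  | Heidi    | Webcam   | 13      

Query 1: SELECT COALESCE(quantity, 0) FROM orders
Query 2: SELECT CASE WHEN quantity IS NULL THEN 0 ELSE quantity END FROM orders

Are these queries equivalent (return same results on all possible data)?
Yes, equivalent

Both queries return: [(0,), (3,), (13,), (13,), (18,)]

Reason: COALESCE vs CASE for NULL handling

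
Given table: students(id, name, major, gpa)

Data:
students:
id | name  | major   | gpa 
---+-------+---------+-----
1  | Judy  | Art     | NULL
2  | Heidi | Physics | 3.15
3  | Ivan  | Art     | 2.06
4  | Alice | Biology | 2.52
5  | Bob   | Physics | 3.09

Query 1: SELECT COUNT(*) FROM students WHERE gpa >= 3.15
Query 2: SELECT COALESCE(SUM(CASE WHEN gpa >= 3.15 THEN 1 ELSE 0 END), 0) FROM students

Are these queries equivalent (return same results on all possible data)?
Yes, equivalent

Both queries return: [(1,)]

Reason: COUNT with WHERE vs conditional SUM (COALESCE handles empty-table NULL)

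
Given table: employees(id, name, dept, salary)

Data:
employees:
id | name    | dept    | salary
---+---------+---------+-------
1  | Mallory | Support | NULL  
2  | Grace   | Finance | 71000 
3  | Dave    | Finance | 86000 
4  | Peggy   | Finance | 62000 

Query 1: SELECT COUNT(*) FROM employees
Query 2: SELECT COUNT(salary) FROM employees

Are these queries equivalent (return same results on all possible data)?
No, not equivalent

Query 1 returns: [(4,)]
Query 2 returns: [(3,)]

Reason: COUNT(*) includes NULLs, COUNT(column) excludes them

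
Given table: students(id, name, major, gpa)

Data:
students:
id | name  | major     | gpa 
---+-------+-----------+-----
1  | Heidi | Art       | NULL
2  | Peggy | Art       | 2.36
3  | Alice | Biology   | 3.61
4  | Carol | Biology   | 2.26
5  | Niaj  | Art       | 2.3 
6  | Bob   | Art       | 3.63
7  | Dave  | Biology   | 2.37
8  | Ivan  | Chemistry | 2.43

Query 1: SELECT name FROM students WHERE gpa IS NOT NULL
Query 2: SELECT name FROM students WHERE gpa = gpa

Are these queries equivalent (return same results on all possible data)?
Yes, equivalent

Both queries return: [('Alice',), ('Bob',), ('Carol',), ('Dave',), ('Ivan',), ('Niaj',), ('Peggy',)]

Reason: IS NOT NULL vs self-equality (both exclude NULLs)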